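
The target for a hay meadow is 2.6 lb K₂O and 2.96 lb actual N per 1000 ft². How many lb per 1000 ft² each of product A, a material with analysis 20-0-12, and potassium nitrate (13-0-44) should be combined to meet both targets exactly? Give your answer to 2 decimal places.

Per-1000 ft² balance (a = product A, b = potassium nitrate):
K₂O: 0.12·a + 0.44·b = 2.6
N: 0.2·a + 0.13·b = 2.96
Eliminate b: (row1) − 0.44/0.13·(row2) → -0.556923·a = -7.41846, so a = 13.3204.
Then b = (2.96 − 0.2·13.3204) / 0.13 = 2.27624.

13.32 lb product A, 2.28 lb potassium nitrate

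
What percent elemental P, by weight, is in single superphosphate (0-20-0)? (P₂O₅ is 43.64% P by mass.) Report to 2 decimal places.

%P = 20 × 0.4364 = 8.728%.

8.73% P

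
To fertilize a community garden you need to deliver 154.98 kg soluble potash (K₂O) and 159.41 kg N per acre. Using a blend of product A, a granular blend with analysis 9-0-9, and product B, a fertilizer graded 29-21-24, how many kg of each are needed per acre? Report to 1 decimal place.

1485.7 kg product A, 88.6 kg product B

With a, b = kg per acre of product A and product B:
K₂O: 0.09·a + 0.24·b = 154.98
N: 0.09·a + 0.29·b = 159.41
From row1: a = (154.98 − 0.24·b) / 0.09.
Into row2: 0.09·(154.98 − 0.24·b)/0.09 + 0.29·b = 159.41 → b = 88.6, a = 1485.73.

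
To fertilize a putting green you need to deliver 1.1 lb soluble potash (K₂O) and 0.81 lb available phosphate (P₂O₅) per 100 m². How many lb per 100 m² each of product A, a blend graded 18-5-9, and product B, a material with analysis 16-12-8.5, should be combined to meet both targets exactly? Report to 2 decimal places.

Let a = lb of product A, b = lb of product B (per 100 m²).
K₂O: 0.09·a + 0.085·b = 1.1
P₂O₅: 0.05·a + 0.12·b = 0.81
Solving simultaneously: a = 9.64122, b = 2.73282.

9.64 lb product A, 2.73 lb product B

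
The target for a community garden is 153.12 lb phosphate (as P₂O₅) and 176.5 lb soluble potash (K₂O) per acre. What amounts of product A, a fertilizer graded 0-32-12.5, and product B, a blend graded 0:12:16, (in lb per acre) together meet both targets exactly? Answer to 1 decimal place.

91.7 lb product A, 1031.5 lb product B

Per-acre balance (a = product A, b = product B):
P₂O₅: 0.32·a + 0.12·b = 153.12
K₂O: 0.125·a + 0.16·b = 176.5
Solving simultaneously: a = 91.6906, b = 1031.49.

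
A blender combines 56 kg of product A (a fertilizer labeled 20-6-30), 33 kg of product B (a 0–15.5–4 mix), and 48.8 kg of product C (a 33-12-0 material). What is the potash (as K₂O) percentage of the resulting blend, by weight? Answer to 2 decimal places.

Total mass = 56 + 33 + 48.8 = 137.8 kg.
K₂O mass = 30%×56 + 4%×33 + 0%×48.8 = 18.12 kg.
% K₂O = 18.12 / 137.8 = 13.1495%.

13.15% K₂O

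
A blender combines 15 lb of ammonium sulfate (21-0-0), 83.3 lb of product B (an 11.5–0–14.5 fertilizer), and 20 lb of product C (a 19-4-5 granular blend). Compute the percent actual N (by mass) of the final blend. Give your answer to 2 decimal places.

13.97% N

Total mass = 15 + 83.3 + 20 = 118.3 lb.
N mass = 21%×15 + 11.5%×83.3 + 19%×20 = 16.5295 lb.
% N = 16.5295 / 118.3 = 13.9725%.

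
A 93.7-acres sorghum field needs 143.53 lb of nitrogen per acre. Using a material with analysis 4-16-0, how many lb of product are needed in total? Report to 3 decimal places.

336219.025 lb

Product per acre = 143.53 / 4% = 3588.25 lb.
Total product = 3588.25 × 93.7 = 336219.025 lb.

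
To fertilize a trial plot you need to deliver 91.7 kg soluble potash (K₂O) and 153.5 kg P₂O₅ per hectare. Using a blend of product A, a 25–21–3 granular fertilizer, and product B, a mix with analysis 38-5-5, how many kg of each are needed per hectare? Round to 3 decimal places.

343.333 kg product A, 1628.000 kg product B

Per-hectare balance (a = product A, b = product B):
K₂O: 0.03·a + 0.05·b = 91.7
P₂O₅: 0.21·a + 0.05·b = 153.5
Eliminate b: (row1) − 0.05/0.05·(row2) → -0.18·a = -61.8, so a = 343.3333.
Then b = (153.5 − 0.21·343.3333) / 0.05 = 1628.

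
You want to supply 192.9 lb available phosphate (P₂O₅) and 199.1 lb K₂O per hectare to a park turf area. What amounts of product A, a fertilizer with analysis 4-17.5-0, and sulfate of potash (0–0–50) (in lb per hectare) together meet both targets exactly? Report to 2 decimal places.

1102.29 lb product A, 398.20 lb sulfate of potash

Let a = lb of product A, b = lb of sulfate of potash (per hectare).
P₂O₅: 0.175·a + 0·b = 192.9
K₂O: 0·a + 0.5·b = 199.1
Solving simultaneously: a = 1102.286, b = 398.2.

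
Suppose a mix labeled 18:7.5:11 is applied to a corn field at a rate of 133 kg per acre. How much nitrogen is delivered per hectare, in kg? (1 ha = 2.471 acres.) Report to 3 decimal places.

nitrogen per acre = 133 × 18% = 23.94 kg.
Convert to per hectare: 23.94 × 2.471 = 59.1557 kg.

59.156 kg N per hectare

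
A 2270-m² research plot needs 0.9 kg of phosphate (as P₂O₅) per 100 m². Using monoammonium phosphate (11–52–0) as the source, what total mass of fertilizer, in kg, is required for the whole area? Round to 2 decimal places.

Product per 100 m² = 0.9 / 52% = 1.73077 kg.
Total product = 1.73077 × 2270 / 100 = 39.2885 kg.

39.29 kg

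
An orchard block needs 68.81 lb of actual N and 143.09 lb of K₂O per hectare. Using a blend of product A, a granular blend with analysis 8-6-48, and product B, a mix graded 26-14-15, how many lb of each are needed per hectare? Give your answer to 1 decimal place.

238.3 lb product A, 191.3 lb product B

With a, b = lb per hectare of product A and product B:
N: 0.08·a + 0.26·b = 68.81
K₂O: 0.48·a + 0.15·b = 143.09
From row1: a = (68.81 − 0.26·b) / 0.08.
Into row2: 0.48·(68.81 − 0.26·b)/0.08 + 0.15·b = 143.09 → b = 191.326, a = 238.315.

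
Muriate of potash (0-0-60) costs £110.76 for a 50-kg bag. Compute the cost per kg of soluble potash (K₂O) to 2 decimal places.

£3.69 per kg K₂O

K₂O in bag = 50 × 60% = 30 kg.
Cost per kg K₂O = £110.76 / 30 = £3.6920.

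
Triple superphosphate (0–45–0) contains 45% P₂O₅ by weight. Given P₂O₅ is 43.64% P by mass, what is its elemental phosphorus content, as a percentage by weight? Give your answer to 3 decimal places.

%P = 45 × 0.4364 = 19.638%.

19.638% P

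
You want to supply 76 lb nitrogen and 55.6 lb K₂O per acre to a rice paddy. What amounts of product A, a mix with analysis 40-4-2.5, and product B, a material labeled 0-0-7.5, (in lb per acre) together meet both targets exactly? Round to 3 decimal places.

Per-acre balance (a = product A, b = product B):
N: 0.4·a + 0·b = 76
K₂O: 0.025·a + 0.075·b = 55.6
Solving simultaneously: a = 190, b = 678.

190.000 lb product A, 678.000 lb product B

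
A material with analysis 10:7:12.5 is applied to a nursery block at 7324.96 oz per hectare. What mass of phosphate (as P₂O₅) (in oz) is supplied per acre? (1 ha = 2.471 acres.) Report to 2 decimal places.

P₂O₅ per hectare = 7324.96 × 7% = 512.747 oz.
Convert to per acre: 512.747 × 0.404694 = 207.506 oz.

207.51 oz P₂O₅ per acre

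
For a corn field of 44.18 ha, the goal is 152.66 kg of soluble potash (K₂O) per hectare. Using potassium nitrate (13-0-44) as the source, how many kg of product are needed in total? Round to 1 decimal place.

15328.5 kg

Product per hectare = 152.66 / 44% = 346.955 kg.
Total product = 346.955 × 44.18 = 15328.45 kg.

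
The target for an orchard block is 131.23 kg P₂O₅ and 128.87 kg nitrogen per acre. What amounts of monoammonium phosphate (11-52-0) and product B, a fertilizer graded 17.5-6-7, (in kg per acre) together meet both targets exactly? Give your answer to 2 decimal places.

Let a = kg of monoammonium phosphate, b = kg of product B (per acre).
P₂O₅: 0.52·a + 0.06·b = 131.23
N: 0.11·a + 0.175·b = 128.87
Eliminate b: (row1) − 0.06/0.175·(row2) → 0.482286·a = 87.046, so a = 180.486.
Then b = (128.87 − 0.11·180.486) / 0.175 = 622.951.

180.49 kg monoammonium phosphate, 622.95 kg product B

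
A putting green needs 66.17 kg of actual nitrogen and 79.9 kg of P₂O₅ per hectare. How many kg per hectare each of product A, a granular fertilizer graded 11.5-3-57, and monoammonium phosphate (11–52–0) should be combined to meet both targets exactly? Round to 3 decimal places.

Per-hectare balance (a = product A, b = monoammonium phosphate):
N: 0.115·a + 0.11·b = 66.17
P₂O₅: 0.03·a + 0.52·b = 79.9
Solving simultaneously: a = 453.4407, b = 127.4938.

453.441 kg product A, 127.494 kg monoammonium phosphate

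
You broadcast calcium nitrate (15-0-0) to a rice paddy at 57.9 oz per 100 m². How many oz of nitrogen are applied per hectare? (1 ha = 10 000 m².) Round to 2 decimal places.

nitrogen per 100 m² = 57.9 × 15% = 8.685 oz.
Convert to per hectare: 8.685 × 100 = 868.5 oz.

868.50 oz N per hectare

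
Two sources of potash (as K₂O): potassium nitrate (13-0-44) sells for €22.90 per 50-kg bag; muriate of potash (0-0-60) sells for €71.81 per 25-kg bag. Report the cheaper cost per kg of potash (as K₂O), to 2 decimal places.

potassium nitrate: K₂O per bag = 50 × 44% = 22 kg; cost = 22.90 / 22 = €1.0409/kg K₂O.
muriate of potash: K₂O per bag = 25 × 60% = 15 kg; cost = 71.81 / 15 = €4.7873/kg K₂O.
potassium nitrate is cheaper.

€1.04 per kg K₂O (potassium nitrate)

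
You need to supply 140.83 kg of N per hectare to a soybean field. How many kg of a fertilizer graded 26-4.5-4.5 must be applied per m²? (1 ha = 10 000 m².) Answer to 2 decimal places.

Product per hectare = 140.83 / 26% = 541.654 kg.
Convert to per m²: 541.654 × 0.0001 = 0.0541654 kg.

0.05 kg of product per sq m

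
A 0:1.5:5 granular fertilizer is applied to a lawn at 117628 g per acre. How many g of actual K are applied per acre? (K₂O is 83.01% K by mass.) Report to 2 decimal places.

4882.15 g K per acre

K₂O per acre = 117628 × 5% = 5881.4 g.
Elemental K = 5881.4 × 0.8301 = 4882.1501 g per acre.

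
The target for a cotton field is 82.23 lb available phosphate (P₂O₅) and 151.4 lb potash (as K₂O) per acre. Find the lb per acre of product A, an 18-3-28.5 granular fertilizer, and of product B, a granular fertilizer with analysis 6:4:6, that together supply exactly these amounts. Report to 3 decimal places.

With a, b = lb per acre of product A and product B:
P₂O₅: 0.03·a + 0.04·b = 82.23
K₂O: 0.285·a + 0.06·b = 151.4
Eliminate a: (row1) − 0.03/0.285·(row2) → 0.0336842·b = 66.2932, so b = 1968.0781.
Back-substitute: a = (82.23 − 0.04·1968.0781) / 0.03 = 116.8958.

116.896 lb product A, 1968.078 lb product B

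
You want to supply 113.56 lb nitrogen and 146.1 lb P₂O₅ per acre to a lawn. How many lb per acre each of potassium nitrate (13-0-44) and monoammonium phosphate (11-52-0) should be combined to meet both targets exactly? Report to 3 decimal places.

With a, b = lb per acre of potassium nitrate and monoammonium phosphate:
N: 0.13·a + 0.11·b = 113.56
P₂O₅: 0·a + 0.52·b = 146.1
Solving simultaneously: a = 635.8018, b = 280.9615.

635.802 lb potassium nitrate, 280.962 lb monoammonium phosphate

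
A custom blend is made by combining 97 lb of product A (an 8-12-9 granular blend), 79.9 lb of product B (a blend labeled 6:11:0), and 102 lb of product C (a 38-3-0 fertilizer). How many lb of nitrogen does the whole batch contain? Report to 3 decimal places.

51.314 lb N

N mass = 8%×97 + 6%×79.9 + 38%×102 = 51.314 lb.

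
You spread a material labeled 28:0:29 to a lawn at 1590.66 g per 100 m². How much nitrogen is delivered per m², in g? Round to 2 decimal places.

4.45 g N per sq m

nitrogen per 100 m² = 1590.66 × 28% = 445.385 g.
Convert to per m²: 445.385 × 0.01 = 4.45385 g.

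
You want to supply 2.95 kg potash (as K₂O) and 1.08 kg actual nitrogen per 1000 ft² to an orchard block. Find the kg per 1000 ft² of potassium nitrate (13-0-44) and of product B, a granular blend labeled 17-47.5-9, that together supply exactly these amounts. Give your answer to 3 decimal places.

6.407 kg potassium nitrate, 1.453 kg product B

With a, b = kg per 1000 ft² of potassium nitrate and product B:
K₂O: 0.44·a + 0.09·b = 2.95
N: 0.13·a + 0.17·b = 1.08
Solving simultaneously: a = 6.40729, b = 1.45325.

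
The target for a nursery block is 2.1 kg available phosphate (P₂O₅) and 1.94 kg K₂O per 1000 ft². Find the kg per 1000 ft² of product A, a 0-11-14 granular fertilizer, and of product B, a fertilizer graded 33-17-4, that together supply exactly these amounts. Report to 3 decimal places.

12.670 kg product A, 4.155 kg product B

Per-1000 ft² balance (a = product A, b = product B):
P₂O₅: 0.11·a + 0.17·b = 2.1
K₂O: 0.14·a + 0.04·b = 1.94
Eliminate b: (row1) − 0.17/0.04·(row2) → -0.485·a = -6.145, so a = 12.6701.
Then b = (1.94 − 0.14·12.6701) / 0.04 = 4.15464.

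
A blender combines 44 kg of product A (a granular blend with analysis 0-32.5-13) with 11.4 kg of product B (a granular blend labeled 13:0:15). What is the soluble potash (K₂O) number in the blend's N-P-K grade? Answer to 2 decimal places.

Total mass = 44 + 11.4 = 55.4 kg.
K₂O mass = 13%×44 + 15%×11.4 = 7.43 kg.
% K₂O = 7.43 / 55.4 = 13.4116%.

13.41% K₂O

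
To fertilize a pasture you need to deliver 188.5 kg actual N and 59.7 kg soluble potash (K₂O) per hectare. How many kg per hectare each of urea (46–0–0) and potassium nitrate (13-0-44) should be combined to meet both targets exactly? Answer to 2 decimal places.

Per-hectare balance (a = urea, b = potassium nitrate):
N: 0.46·a + 0.13·b = 188.5
K₂O: 0·a + 0.44·b = 59.7
Solving simultaneously: a = 371.438, b = 135.682.

371.44 kg urea, 135.68 kg potassium nitrate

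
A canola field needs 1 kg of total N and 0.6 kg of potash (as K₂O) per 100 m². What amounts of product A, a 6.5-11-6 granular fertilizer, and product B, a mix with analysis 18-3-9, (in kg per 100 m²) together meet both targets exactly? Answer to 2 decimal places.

Let a = kg of product A, b = kg of product B (per 100 m²).
N: 0.065·a + 0.18·b = 1
K₂O: 0.06·a + 0.09·b = 0.6
Eliminate a: (row1) − 0.065/0.06·(row2) → 0.0825·b = 0.35, so b = 4.24242.
Back-substitute: a = (1 − 0.18·4.24242) / 0.065 = 3.63636.

3.64 kg product A, 4.24 kg product B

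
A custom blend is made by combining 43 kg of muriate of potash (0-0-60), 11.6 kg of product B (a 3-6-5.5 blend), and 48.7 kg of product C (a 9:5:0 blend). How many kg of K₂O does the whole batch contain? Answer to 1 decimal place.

K₂O mass = 60%×43 + 5.5%×11.6 + 0%×48.7 = 26.438 kg.

26.4 kg K₂O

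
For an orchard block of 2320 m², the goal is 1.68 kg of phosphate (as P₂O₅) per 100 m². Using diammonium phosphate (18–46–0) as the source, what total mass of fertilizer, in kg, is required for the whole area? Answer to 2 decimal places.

Product per 100 m² = 1.68 / 46% = 3.65217 kg.
Total product = 3.65217 × 2320 / 100 = 84.7304 kg.

84.73 kg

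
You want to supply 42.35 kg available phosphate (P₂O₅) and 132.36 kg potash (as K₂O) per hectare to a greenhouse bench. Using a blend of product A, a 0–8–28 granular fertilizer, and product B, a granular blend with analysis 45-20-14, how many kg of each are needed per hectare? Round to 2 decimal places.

458.55 kg product A, 28.33 kg product B

With a, b = kg per hectare of product A and product B:
P₂O₅: 0.08·a + 0.2·b = 42.35
K₂O: 0.28·a + 0.14·b = 132.36
Solving simultaneously: a = 458.549, b = 28.3304.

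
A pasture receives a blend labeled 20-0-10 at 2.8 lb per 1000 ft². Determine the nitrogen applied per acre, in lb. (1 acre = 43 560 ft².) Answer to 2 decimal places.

24.39 lb N per acre

nitrogen per 1000 ft² = 2.8 × 20% = 0.56 lb.
Convert to per acre: 0.56 × 43.56 = 24.3936 lb.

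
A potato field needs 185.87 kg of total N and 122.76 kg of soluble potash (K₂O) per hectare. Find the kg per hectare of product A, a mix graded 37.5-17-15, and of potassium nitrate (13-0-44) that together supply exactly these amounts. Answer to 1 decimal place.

452.4 kg product A, 124.8 kg potassium nitrate

Per-hectare balance (a = product A, b = potassium nitrate):
N: 0.375·a + 0.13·b = 185.87
K₂O: 0.15·a + 0.44·b = 122.76
Solving simultaneously: a = 452.399, b = 124.773.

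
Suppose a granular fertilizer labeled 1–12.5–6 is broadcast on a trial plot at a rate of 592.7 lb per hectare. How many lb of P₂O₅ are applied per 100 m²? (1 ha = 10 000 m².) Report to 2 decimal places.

P₂O₅ per hectare = 592.7 × 12.5% = 74.0875 lb.
Convert to per 100 m²: 74.0875 × 0.01 = 0.740875 lb.

0.74 lb P₂O₅ per hundred sq m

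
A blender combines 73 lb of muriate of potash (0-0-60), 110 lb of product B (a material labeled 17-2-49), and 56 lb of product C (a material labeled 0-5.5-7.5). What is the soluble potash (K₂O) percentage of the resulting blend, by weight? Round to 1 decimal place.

42.6% K₂O

Total mass = 73 + 110 + 56 = 239 lb.
K₂O mass = 60%×73 + 49%×110 + 7.5%×56 = 101.9 lb.
% K₂O = 101.9 / 239 = 42.636%.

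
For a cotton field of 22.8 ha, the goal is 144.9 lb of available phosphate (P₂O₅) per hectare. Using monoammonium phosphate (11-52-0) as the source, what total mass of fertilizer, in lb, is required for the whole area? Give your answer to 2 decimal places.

Product per hectare = 144.9 / 52% = 278.654 lb.
Total product = 278.654 × 22.8 = 6353.308 lb.

6353.31 lb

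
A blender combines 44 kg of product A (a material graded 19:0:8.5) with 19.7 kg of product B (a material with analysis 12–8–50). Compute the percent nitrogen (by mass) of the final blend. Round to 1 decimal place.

16.8% N

Total mass = 44 + 19.7 = 63.7 kg.
N mass = 19%×44 + 12%×19.7 = 10.724 kg.
% N = 10.724 / 63.7 = 16.8352%.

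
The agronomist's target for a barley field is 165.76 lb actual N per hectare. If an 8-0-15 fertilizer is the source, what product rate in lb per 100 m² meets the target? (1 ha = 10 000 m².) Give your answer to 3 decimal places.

Product per hectare = 165.76 / 8% = 2072 lb.
Convert to per 100 m²: 2072 × 0.01 = 20.72 lb.

20.720 lb of product per hundred sq m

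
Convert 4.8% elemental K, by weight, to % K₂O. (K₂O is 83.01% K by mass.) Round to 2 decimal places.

5.78% K₂O

%K₂O = 4.8 / 0.8301 = 5.78244%.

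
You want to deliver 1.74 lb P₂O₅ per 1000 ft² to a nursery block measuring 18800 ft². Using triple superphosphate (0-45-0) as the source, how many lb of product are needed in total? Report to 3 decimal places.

Product per 1000 ft² = 1.74 / 45% = 3.86667 lb.
Total product = 3.86667 × 18800 / 1000 = 72.6933 lb.

72.693 lb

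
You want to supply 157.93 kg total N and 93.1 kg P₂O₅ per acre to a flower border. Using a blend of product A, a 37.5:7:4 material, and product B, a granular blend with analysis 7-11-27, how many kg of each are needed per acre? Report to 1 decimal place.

Let a = kg of product A, b = kg of product B (per acre).
N: 0.375·a + 0.07·b = 157.93
P₂O₅: 0.07·a + 0.11·b = 93.1
Solving simultaneously: a = 298.633, b = 656.325.

298.6 kg product A, 656.3 kg product B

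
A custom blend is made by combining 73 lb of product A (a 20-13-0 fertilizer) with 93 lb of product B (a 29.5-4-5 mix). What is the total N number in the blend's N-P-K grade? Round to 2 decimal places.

25.32% N

Total mass = 73 + 93 = 166 lb.
N mass = 20%×73 + 29.5%×93 = 42.035 lb.
% N = 42.035 / 166 = 25.3223%.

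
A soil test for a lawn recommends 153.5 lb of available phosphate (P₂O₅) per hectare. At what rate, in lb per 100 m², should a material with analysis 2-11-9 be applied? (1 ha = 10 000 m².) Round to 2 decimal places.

13.95 lb of product per hundred sq m

Product per hectare = 153.5 / 11% = 1395.45 lb.
Convert to per 100 m²: 1395.45 × 0.01 = 13.9545 lb.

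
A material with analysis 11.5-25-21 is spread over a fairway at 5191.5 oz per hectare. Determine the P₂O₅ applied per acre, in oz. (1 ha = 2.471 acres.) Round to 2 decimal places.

525.24 oz P₂O₅ per acre

P₂O₅ per hectare = 5191.5 × 25% = 1297.88 oz.
Convert to per acre: 1297.88 × 0.404694 = 525.243 oz.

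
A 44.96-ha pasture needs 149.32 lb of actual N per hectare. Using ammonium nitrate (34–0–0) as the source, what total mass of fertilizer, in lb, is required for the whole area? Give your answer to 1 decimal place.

Product per hectare = 149.32 / 34% = 439.176 lb.
Total product = 439.176 × 44.96 = 19745.37 lb.

19745.4 lb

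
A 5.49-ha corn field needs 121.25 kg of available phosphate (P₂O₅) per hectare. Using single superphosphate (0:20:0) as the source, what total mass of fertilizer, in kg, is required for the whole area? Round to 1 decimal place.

3328.3 kg

Product per hectare = 121.25 / 20% = 606.25 kg.
Total product = 606.25 × 5.49 = 3328.31 kg.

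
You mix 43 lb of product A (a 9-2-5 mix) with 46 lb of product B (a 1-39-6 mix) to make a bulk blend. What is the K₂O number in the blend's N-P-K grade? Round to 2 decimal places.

Total mass = 43 + 46 = 89 lb.
K₂O mass = 5%×43 + 6%×46 = 4.91 lb.
% K₂O = 4.91 / 89 = 5.51685%.

5.52% K₂O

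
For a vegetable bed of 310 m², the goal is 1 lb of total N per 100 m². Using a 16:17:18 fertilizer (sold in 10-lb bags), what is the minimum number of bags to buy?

2 bags

Product per 100 m² = 1 / 16% = 6.25 lb.
Total product = 6.25 × 310 / 100 = 19.375 lb.
Bags = ⌈19.375 / 10⌉ = 2.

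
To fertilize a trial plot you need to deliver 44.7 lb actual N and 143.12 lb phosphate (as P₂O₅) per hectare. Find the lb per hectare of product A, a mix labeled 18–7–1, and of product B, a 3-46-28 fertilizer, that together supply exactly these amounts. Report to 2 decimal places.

201.59 lb product A, 280.45 lb product B

With a, b = lb per hectare of product A and product B:
N: 0.18·a + 0.03·b = 44.7
P₂O₅: 0.07·a + 0.46·b = 143.12
Eliminate b: (row1) − 0.03/0.46·(row2) → 0.175435·a = 35.3661, so a = 201.591.
Then b = (143.12 − 0.07·201.591) / 0.46 = 280.454.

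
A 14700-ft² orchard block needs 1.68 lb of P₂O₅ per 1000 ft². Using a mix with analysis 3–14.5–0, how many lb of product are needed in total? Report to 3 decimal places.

170.317 lb

Product per 1000 ft² = 1.68 / 14.5% = 11.5862 lb.
Total product = 11.5862 × 14700 / 1000 = 170.3172 lb.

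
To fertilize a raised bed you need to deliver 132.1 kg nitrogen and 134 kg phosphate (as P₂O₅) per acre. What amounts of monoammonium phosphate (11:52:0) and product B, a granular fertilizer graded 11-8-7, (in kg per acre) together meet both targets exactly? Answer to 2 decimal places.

86.20 kg monoammonium phosphate, 1114.71 kg product B

Per-acre balance (a = monoammonium phosphate, b = product B):
N: 0.11·a + 0.11·b = 132.1
P₂O₅: 0.52·a + 0.08·b = 134
Eliminate a: (row1) − 0.11/0.52·(row2) → 0.0930769·b = 103.754, so b = 1114.711.
Back-substitute: a = (132.1 − 0.11·1114.711) / 0.11 = 86.1983.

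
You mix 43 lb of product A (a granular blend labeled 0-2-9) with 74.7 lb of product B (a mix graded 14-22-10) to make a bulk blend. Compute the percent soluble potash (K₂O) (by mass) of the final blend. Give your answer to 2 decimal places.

9.63% K₂O

Total mass = 43 + 74.7 = 117.7 lb.
K₂O mass = 9%×43 + 10%×74.7 = 11.34 lb.
% K₂O = 11.34 / 117.7 = 9.63466%.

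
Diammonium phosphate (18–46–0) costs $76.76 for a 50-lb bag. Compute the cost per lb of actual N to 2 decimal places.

N in bag = 50 × 18% = 9 lb.
Cost per lb N = $76.76 / 9 = $8.5289.

$8.53 per lb N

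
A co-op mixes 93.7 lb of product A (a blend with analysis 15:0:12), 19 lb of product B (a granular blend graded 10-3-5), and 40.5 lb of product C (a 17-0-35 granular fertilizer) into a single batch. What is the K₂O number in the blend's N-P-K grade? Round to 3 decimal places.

Total mass = 93.7 + 19 + 40.5 = 153.2 lb.
K₂O mass = 12%×93.7 + 5%×19 + 35%×40.5 = 26.369 lb.
% K₂O = 26.369 / 153.2 = 17.2121%.

17.212% K₂O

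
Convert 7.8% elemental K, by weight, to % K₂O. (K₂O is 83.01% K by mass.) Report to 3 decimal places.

%K₂O = 7.8 / 0.8301 = 9.39646%.

9.396% K₂O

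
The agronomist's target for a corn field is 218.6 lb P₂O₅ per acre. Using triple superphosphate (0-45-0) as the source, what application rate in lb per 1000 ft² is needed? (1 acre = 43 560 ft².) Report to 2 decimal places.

Product per acre = 218.6 / 45% = 485.778 lb.
Convert to per 1000 ft²: 485.778 × 0.0229568 = 11.1519 lb.

11.15 lb of product per thousand sq ft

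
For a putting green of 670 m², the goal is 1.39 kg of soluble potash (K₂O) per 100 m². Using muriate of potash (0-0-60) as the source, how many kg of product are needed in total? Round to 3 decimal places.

15.522 kg

Product per 100 m² = 1.39 / 60% = 2.31667 kg.
Total product = 2.31667 × 670 / 100 = 15.5217 kg.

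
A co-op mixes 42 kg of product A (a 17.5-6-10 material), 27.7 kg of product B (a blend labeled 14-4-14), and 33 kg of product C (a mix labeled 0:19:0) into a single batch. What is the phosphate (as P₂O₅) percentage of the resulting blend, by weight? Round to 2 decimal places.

Total mass = 42 + 27.7 + 33 = 102.7 kg.
P₂O₅ mass = 6%×42 + 4%×27.7 + 19%×33 = 9.898 kg.
% P₂O₅ = 9.898 / 102.7 = 9.63778%.

9.64% P₂O₅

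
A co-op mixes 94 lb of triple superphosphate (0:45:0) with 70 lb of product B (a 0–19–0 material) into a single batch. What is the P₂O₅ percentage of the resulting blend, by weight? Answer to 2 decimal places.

33.90% P₂O₅

Total mass = 94 + 70 = 164 lb.
P₂O₅ mass = 45%×94 + 19%×70 = 55.6 lb.
% P₂O₅ = 55.6 / 164 = 33.9024%.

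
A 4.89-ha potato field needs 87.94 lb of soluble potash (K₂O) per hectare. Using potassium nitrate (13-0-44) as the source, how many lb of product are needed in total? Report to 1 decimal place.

Product per hectare = 87.94 / 44% = 199.864 lb.
Total product = 199.864 × 4.89 = 977.333 lb.

977.3 lb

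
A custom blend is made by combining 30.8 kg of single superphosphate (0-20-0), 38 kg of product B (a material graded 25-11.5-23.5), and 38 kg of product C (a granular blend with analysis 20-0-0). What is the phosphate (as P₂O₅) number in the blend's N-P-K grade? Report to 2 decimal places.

Total mass = 30.8 + 38 + 38 = 106.8 kg.
P₂O₅ mass = 20%×30.8 + 11.5%×38 + 0%×38 = 10.53 kg.
% P₂O₅ = 10.53 / 106.8 = 9.85955%.

9.86% P₂O₅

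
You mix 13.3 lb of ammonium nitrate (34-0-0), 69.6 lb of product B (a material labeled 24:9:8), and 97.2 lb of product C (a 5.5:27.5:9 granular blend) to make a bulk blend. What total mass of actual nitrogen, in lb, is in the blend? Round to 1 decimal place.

26.6 lb N

N mass = 34%×13.3 + 24%×69.6 + 5.5%×97.2 = 26.572 lb.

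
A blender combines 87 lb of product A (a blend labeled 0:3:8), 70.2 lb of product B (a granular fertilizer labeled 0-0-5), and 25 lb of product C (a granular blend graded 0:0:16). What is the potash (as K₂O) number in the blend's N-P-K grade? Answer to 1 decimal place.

Total mass = 87 + 70.2 + 25 = 182.2 lb.
K₂O mass = 8%×87 + 5%×70.2 + 16%×25 = 14.47 lb.
% K₂O = 14.47 / 182.2 = 7.94182%.

7.9% K₂O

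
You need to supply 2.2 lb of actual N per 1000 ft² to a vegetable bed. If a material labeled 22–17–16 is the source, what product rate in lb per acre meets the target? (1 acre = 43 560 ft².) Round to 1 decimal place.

Product per 1000 ft² = 2.2 / 22% = 10 lb.
Convert to per acre: 10 × 43.56 = 435.6 lb.

435.6 lb of product per acre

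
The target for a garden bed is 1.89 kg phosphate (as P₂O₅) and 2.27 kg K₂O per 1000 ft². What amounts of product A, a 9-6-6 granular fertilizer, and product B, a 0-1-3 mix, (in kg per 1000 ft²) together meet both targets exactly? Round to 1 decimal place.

Per-1000 ft² balance (a = product A, b = product B):
P₂O₅: 0.06·a + 0.01·b = 1.89
K₂O: 0.06·a + 0.03·b = 2.27
Eliminate b: (row1) − 0.01/0.03·(row2) → 0.04·a = 1.13333, so a = 28.3333.
Then b = (2.27 − 0.06·28.3333) / 0.03 = 19.

28.3 kg product A, 19.0 kg product B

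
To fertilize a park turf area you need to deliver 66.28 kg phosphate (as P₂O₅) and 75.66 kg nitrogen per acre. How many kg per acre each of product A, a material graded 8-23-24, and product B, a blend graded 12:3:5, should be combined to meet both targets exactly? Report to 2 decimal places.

Per-acre balance (a = product A, b = product B):
P₂O₅: 0.23·a + 0.03·b = 66.28
N: 0.08·a + 0.12·b = 75.66
Solving simultaneously: a = 225.548, b = 480.1349.

225.55 kg product A, 480.13 kg product B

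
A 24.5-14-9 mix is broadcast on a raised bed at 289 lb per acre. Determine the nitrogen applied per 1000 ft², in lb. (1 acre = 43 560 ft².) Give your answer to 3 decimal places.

1.625 lb N per thousand sq ft

nitrogen per acre = 289 × 24.5% = 70.805 lb.
Convert to per 1000 ft²: 70.805 × 0.0229568 = 1.62546 lb.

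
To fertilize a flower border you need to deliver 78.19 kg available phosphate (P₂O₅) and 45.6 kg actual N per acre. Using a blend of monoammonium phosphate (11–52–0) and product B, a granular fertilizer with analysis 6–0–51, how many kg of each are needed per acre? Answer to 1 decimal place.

150.4 kg monoammonium phosphate, 484.3 kg product B

With a, b = kg per acre of monoammonium phosphate and product B:
P₂O₅: 0.52·a + 0·b = 78.19
N: 0.11·a + 0.06·b = 45.6
From row1: a = (78.19 − 0·b) / 0.52.
Into row2: 0.11·(78.19 − 0·b)/0.52 + 0.06·b = 45.6 → b = 484.33, a = 150.365.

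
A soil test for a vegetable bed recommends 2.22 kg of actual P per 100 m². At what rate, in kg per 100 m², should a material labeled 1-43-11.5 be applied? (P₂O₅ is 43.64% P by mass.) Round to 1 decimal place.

11.8 kg of product per hundred sq m

As P₂O₅: 2.22 / 0.4364 = 5.08708 kg per 100 m².
Product per 100 m² = 5.08708 / 43% = 11.8304 kg.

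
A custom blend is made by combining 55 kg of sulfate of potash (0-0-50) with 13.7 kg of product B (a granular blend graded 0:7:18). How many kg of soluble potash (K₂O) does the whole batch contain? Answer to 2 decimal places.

K₂O mass = 50%×55 + 18%×13.7 = 29.966 kg.

29.97 kg K₂O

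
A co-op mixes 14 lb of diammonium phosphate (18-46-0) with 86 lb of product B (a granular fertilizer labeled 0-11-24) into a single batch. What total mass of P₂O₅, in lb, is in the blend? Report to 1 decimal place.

P₂O₅ mass = 46%×14 + 11%×86 = 15.9 lb.

15.9 lb P₂O₅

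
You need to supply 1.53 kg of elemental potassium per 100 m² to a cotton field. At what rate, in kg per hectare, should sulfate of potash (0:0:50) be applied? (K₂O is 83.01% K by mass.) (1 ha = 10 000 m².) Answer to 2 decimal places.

As K₂O: 1.53 / 0.8301 = 1.84315 kg per 100 m².
Product per 100 m² = 1.84315 / 50% = 3.6863 kg.
Convert to per hectare: 3.6863 × 100 = 368.6303 kg.

368.63 kg of product per hectare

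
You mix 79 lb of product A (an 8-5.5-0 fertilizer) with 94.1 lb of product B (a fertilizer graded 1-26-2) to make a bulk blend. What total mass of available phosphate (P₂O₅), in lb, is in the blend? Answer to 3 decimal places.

P₂O₅ mass = 5.5%×79 + 26%×94.1 = 28.811 lb.

28.811 lb P₂O₅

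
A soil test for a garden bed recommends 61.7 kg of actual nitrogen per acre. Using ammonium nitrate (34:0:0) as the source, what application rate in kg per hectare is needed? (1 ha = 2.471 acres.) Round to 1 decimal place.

Product per acre = 61.7 / 34% = 181.471 kg.
Convert to per hectare: 181.471 × 2.471 = 448.414 kg.

448.4 kg of product per hectare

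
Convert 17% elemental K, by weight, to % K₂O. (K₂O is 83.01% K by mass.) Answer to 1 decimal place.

%K₂O = 17 / 0.8301 = 20.4795%.

20.5% K₂O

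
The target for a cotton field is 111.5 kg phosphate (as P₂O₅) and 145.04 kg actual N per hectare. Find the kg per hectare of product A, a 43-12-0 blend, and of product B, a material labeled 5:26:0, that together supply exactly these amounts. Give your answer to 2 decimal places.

303.74 kg product A, 288.66 kg product B

Per-hectare balance (a = product A, b = product B):
P₂O₅: 0.12·a + 0.26·b = 111.5
N: 0.43·a + 0.05·b = 145.04
From row1: a = (111.5 − 0.26·b) / 0.12.
Into row2: 0.43·(111.5 − 0.26·b)/0.12 + 0.05·b = 145.04 → b = 288.6597, a = 303.737.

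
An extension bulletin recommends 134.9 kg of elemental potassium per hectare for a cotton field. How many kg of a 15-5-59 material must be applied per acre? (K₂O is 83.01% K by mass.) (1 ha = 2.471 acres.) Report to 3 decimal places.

As K₂O: 134.9 / 0.8301 = 162.511 kg per hectare.
Product per hectare = 162.511 / 59% = 275.442 kg.
Convert to per acre: 275.442 × 0.404694 = 111.4697 kg.

111.470 kg of product per acre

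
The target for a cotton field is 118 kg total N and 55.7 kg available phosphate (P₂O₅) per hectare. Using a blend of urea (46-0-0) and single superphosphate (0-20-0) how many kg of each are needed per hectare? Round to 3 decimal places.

With a, b = kg per hectare of urea and single superphosphate:
N: 0.46·a + 0·b = 118
P₂O₅: 0·a + 0.2·b = 55.7
Solving simultaneously: a = 256.5217, b = 278.5.

256.522 kg urea, 278.500 kg single superphosphate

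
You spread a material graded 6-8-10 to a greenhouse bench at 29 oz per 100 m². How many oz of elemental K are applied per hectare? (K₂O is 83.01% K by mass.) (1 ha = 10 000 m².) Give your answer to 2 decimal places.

240.73 oz K per hectare

K₂O per 100 m² = 29 × 10% = 2.9 oz.
Elemental K = 2.9 × 0.8301 = 2.40729 oz per 100 m².
Convert to per hectare: 2.40729 × 100 = 240.729 oz.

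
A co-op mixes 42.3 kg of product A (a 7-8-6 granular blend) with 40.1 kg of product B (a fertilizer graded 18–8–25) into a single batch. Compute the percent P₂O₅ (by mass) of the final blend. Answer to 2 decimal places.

8.00% P₂O₅

Total mass = 42.3 + 40.1 = 82.4 kg.
P₂O₅ mass = 8%×42.3 + 8%×40.1 = 6.592 kg.
% P₂O₅ = 6.592 / 82.4 = 8%.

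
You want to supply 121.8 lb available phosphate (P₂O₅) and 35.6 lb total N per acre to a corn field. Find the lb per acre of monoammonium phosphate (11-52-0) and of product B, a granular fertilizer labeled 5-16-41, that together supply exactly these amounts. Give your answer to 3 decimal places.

With a, b = lb per acre of monoammonium phosphate and product B:
P₂O₅: 0.52·a + 0.16·b = 121.8
N: 0.11·a + 0.05·b = 35.6
Eliminate b: (row1) − 0.16/0.05·(row2) → 0.168·a = 7.88, so a = 46.9048.
Then b = (35.6 − 0.11·46.9048) / 0.05 = 608.8095.

46.905 lb monoammonium phosphate, 608.810 lb product B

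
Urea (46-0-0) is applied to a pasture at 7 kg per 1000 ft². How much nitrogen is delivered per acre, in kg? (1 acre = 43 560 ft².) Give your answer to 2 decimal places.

140.26 kg N per acre

nitrogen per 1000 ft² = 7 × 46% = 3.22 kg.
Convert to per acre: 3.22 × 43.56 = 140.263 kg.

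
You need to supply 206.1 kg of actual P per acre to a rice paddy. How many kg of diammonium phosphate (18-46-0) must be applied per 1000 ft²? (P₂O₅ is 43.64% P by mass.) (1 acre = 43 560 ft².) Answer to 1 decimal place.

As P₂O₅: 206.1 / 0.4364 = 472.273 kg per acre.
Product per acre = 472.273 / 46% = 1026.68 kg.
Convert to per 1000 ft²: 1026.68 × 0.0229568 = 23.5693 kg.

23.6 kg of product per thousand sq ft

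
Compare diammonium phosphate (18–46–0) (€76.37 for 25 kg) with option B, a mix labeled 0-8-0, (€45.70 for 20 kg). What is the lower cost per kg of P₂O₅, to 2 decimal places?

€6.64 per kg P₂O₅ (diammonium phosphate)

diammonium phosphate: P₂O₅ per bag = 25 × 46% = 11.5 kg; cost = 76.37 / 11.5 = €6.6409/kg P₂O₅.
option B: P₂O₅ per bag = 20 × 8% = 1.6 kg; cost = 45.70 / 1.6 = €28.5625/kg P₂O₅.
diammonium phosphate is cheaper.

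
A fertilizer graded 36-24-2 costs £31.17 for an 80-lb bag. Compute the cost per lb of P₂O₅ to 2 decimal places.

P₂O₅ in bag = 80 × 24% = 19.2 lb.
Cost per lb P₂O₅ = £31.17 / 19.2 = £1.6234.

£1.62 per lb P₂O₅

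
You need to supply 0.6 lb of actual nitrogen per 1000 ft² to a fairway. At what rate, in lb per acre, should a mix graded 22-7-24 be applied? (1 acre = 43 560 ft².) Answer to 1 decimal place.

Product per 1000 ft² = 0.6 / 22% = 2.72727 lb.
Convert to per acre: 2.72727 × 43.56 = 118.8 lb.

118.8 lb of product per acre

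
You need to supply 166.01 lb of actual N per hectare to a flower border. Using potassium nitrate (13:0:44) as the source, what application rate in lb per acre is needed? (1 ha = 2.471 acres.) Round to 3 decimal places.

516.795 lb of product per acre

Product per hectare = 166.01 / 13% = 1277 lb.
Convert to per acre: 1277 × 0.404694 = 516.7948 lb.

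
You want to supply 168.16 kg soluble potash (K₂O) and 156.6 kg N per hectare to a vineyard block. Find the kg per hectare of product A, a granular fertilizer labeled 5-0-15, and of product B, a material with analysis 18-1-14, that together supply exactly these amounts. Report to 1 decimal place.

417.2 kg product A, 754.1 kg product B

Per-hectare balance (a = product A, b = product B):
K₂O: 0.15·a + 0.14·b = 168.16
N: 0.05·a + 0.18·b = 156.6
From row1: a = (168.16 − 0.14·b) / 0.15.
Into row2: 0.05·(168.16 − 0.14·b)/0.15 + 0.18·b = 156.6 → b = 754.1, a = 417.24.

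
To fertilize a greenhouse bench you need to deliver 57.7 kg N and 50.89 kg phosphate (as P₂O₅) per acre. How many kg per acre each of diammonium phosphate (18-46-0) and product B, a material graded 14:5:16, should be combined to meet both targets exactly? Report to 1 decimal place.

Let a = kg of diammonium phosphate, b = kg of product B (per acre).
N: 0.18·a + 0.14·b = 57.7
P₂O₅: 0.46·a + 0.05·b = 50.89
From row1: a = (57.7 − 0.14·b) / 0.18.
Into row2: 0.46·(57.7 − 0.14·b)/0.18 + 0.05·b = 50.89 → b = 313.751, a = 76.5271.

76.5 kg diammonium phosphate, 313.8 kg product B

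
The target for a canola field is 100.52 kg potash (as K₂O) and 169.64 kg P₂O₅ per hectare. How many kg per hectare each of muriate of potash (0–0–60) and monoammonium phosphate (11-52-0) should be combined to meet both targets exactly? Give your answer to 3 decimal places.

With a, b = kg per hectare of muriate of potash and monoammonium phosphate:
K₂O: 0.6·a + 0·b = 100.52
P₂O₅: 0·a + 0.52·b = 169.64
Solving simultaneously: a = 167.5333, b = 326.2308.

167.533 kg muriate of potash, 326.231 kg monoammonium phosphate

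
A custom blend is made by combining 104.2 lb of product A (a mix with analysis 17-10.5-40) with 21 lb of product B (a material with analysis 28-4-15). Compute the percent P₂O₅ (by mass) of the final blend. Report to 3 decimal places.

9.410% P₂O₅

Total mass = 104.2 + 21 = 125.2 lb.
P₂O₅ mass = 10.5%×104.2 + 4%×21 = 11.781 lb.
% P₂O₅ = 11.781 / 125.2 = 9.40974%.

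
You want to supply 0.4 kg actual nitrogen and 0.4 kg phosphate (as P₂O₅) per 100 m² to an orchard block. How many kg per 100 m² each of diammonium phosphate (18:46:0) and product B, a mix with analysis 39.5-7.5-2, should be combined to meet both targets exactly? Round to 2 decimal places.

0.76 kg diammonium phosphate, 0.67 kg product B

Let a = kg of diammonium phosphate, b = kg of product B (per 100 m²).
N: 0.18·a + 0.395·b = 0.4
P₂O₅: 0.46·a + 0.075·b = 0.4
Solving simultaneously: a = 0.760999, b = 0.665874.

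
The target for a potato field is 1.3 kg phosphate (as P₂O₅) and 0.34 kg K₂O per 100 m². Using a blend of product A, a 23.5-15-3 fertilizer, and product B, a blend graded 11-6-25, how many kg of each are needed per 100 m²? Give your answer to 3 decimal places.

8.532 kg product A, 0.336 kg product B

Per-100 m² balance (a = product A, b = product B):
P₂O₅: 0.15·a + 0.06·b = 1.3
K₂O: 0.03·a + 0.25·b = 0.34
From row1: a = (1.3 − 0.06·b) / 0.15.
Into row2: 0.03·(1.3 − 0.06·b)/0.15 + 0.25·b = 0.34 → b = 0.336134, a = 8.53221.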